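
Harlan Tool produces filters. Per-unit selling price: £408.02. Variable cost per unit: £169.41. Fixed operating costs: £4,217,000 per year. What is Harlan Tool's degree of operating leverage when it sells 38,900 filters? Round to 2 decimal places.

Total contribution margin = 38,900 × £238.61 = £9,281,929.00.
Subtracting fixed costs: EBIT = £9,281,929.00 − £4,217,000 = £5,064,929.00.
Degree of operating leverage = £9,281,929.00 / £5,064,929.00 = 1.8326.

1.83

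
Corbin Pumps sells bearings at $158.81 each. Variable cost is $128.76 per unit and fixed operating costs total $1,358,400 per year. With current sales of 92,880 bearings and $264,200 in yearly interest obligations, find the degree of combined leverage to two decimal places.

2.39

Contribution at this volume is 92,880 × $30.05 = $2,791,044.00.
Operating income = contribution − fixed costs = $2,791,044.00 − $1,358,400 = $1,432,644.00. Interest = $264,200.00.
DOL = $2,791,044.00 ÷ $1,432,644.00 = 1.9482; DFL = $1,432,644.00 ÷ $1,168,444.00 = 1.2261.
DCL = DOL × DFL = 1.9482 × 1.2261 = 2.3887.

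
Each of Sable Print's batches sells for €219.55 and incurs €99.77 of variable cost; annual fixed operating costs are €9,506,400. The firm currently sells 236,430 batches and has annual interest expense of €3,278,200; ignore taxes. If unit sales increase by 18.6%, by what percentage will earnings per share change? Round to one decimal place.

At 236,430 units, contribution = 236,430 × €119.78 = €28,319,585.40.
Operating income = contribution − fixed costs = €28,319,585.40 − €9,506,400 = €18,813,185.40.
Interest = €3,278,200.00, so EBIT − I = €15,534,985.40.
Degree of combined leverage = contribution ÷ (EBIT − I) = €28,319,585.40 ÷ €15,534,985.40 = 1.8230.
%ΔEPS = DCL × %ΔSales = 1.8230 × +18.6% = +33.9%.

+33.9%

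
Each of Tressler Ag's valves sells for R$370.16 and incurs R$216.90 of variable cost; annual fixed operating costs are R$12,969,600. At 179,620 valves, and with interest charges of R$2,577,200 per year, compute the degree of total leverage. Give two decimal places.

Total contribution margin = 179,620 × R$153.26 = R$27,528,561.20.
Operating income = contribution − fixed costs = R$27,528,561.20 − R$12,969,600 = R$14,558,961.20. Interest = R$2,577,200.00.
DOL = R$27,528,561.20 ÷ R$14,558,961.20 = 1.8908; DFL = R$14,558,961.20 ÷ R$11,981,761.20 = 1.2151.
DCL = DOL × DFL = 1.8908 × 1.2151 = 2.2975.

2.30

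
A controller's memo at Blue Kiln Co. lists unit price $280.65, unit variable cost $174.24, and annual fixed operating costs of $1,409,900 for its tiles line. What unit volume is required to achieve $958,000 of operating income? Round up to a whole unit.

Contribution margin per unit = $280.65 − $174.24 = $106.41.
Need Q such that Q × $106.41 − $1,409,900 = $958,000, i.e. Q = $2,367,900 / $106.41 = 22,252.61 → 22,253.

22,253 tiles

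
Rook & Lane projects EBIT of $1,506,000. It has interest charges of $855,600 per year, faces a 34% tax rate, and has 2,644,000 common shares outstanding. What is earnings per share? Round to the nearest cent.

Interest = $855,600.00, so EBT = $1,506,000 − $855,600.00 = $650,400.00.
After tax at 34%: net income = $650,400.00 × 0.66 = $429,264.00.
Per share: $429,264.00 / 2,644,000 shares = $0.16.

$0.16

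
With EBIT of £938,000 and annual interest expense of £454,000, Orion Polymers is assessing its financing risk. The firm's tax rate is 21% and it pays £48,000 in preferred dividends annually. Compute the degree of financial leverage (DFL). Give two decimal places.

Annual interest charges come to £454,000.00.
Preferred dividends grossed up pre-tax: £48,000 / (1 − 0.21) = £60,759.49.
DFL = EBIT ÷ [EBIT − I − D_p/(1−t)] = £938,000 ÷ [£938,000 − £454,000.00 − £60,759.49] = £938,000 ÷ £423,240.51 = 2.2162.

2.22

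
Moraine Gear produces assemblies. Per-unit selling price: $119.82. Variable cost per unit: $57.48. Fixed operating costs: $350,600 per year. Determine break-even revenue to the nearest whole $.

CM per unit = $119.82 − $57.48 = $62.34; CM ratio = $62.34 / $119.82 = 0.5203.
Break-even sales = FC ÷ CM ratio = $350,600 × $119.82 / $62.34 = $673,867.

$673,867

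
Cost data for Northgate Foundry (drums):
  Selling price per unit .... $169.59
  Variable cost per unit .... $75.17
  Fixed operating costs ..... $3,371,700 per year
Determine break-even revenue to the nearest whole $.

$6,055,990

Contribution margin per unit = $169.59 − $75.17 = $94.42, a CM ratio of $94.42 ÷ $169.59 = 0.5568.
Break-even revenue = fixed costs × price ÷ CM = $3,371,700 × $169.59 ÷ $94.42 = $6,055,990.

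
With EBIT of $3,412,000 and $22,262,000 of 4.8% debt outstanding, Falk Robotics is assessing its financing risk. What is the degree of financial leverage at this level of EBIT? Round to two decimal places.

Interest = $1,068,576.00.
Degree of financial leverage = EBIT / (EBIT − interest) = $3,412,000 / $2,343,424.00 = 1.4560.

1.46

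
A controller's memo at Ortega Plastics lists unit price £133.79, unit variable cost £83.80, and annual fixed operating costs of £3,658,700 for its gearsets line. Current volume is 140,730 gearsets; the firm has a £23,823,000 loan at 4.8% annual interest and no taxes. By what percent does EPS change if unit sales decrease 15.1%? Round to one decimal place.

-47.6%

Total contribution margin = 140,730 × £49.99 = £7,035,092.70.
Operating income = contribution − fixed costs = £7,035,092.70 − £3,658,700 = £3,376,392.70.
Interest = £1,143,504.00, so EBIT − I = £2,232,888.70.
Degree of combined leverage = contribution ÷ (EBIT − I) = £7,035,092.70 ÷ £2,232,888.70 = 3.1507.
EPS therefore changes by 3.1507 × (-15.1%) = -47.6%.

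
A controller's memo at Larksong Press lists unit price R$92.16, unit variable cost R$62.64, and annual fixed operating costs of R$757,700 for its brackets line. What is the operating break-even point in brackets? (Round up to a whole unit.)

Each unit contributes R$92.16 − R$62.64 = R$29.52.
Break-even Q = R$757,700 / R$29.52 = 25,667.34 → 25,668 brackets.

25,668 brackets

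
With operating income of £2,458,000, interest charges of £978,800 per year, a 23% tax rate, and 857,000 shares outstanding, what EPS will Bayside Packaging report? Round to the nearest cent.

Interest = £978,800.00, so EBT = £2,458,000 − £978,800.00 = £1,479,200.00.
After tax at 23%: net income = £1,479,200.00 × 0.77 = £1,138,984.00.
EPS = £1,138,984.00 ÷ 857,000 = £1.33.

£1.33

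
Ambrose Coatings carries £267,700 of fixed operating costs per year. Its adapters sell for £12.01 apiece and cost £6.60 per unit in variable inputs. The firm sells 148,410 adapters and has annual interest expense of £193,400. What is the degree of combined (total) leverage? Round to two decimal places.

Contribution at this volume is 148,410 × £5.41 = £802,898.10.
Operating income = contribution − fixed costs = £802,898.10 − £267,700 = £535,198.10. Interest = £193,400.00.
DOL = £802,898.10 ÷ £535,198.10 = 1.5002; DFL = £535,198.10 ÷ £341,798.10 = 1.5658.
DCL = DOL × DFL = 1.5002 × 1.5658 = 2.3490.

2.35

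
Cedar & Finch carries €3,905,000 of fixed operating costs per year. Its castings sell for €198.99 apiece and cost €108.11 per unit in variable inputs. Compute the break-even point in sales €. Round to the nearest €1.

Contribution margin per unit = €198.99 − €108.11 = €90.88, a CM ratio of €90.88 ÷ €198.99 = 0.4567.
Break-even sales = FC ÷ CM ratio = €3,905,000 × €198.99 / €90.88 = €8,550,352.

€8,550,352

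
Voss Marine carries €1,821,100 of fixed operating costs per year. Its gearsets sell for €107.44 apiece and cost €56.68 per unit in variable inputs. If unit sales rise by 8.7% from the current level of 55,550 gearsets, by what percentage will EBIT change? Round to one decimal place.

+24.6%

At 55,550 units, contribution = 55,550 × €50.76 = €2,819,718.00.
Operating income = contribution − fixed costs = €2,819,718.00 − €1,821,100 = €998,618.00.
DOL = contribution ÷ EBIT = €2,819,718.00 ÷ €998,618.00 = 2.8236.
So EBIT moves 2.8236 × (+8.7%) = +24.6%.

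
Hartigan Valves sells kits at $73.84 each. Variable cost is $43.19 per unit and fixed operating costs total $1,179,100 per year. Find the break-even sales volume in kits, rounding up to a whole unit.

38,470 kits

Each unit contributes $73.84 − $43.19 = $30.65.
Units to break even: $1,179,100 ÷ $30.65 = 38,469.82, rounded up to 38,470.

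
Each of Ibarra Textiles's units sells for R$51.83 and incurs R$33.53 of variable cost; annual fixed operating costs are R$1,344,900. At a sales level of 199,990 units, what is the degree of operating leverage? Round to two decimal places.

1.58

Contribution at this volume is 199,990 × R$18.30 = R$3,659,817.00.
Operating income = contribution − fixed costs = R$3,659,817.00 − R$1,344,900 = R$2,314,917.00.
Degree of operating leverage = R$3,659,817.00 / R$2,314,917.00 = 1.5810.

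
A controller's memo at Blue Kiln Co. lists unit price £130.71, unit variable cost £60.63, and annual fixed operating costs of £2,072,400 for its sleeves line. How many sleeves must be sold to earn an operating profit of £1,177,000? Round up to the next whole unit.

Contribution margin per unit = £130.71 − £60.63 = £70.08.
Required volume = (fixed costs + target profit) ÷ CM = (£2,072,400 + £1,177,000) ÷ £70.08 = 46,367.01, so 46,368 sleeves.

46,368 sleeves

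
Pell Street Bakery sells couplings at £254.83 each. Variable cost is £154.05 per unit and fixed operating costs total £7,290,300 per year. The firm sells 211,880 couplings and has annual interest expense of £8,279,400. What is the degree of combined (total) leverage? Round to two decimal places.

Contribution at this volume is 211,880 × £100.78 = £21,353,266.40.
Subtracting fixed costs: EBIT = £21,353,266.40 − £7,290,300 = £14,062,966.40. Interest = £8,279,400.00, so EBIT − I = £5,783,566.40.
DCL = contribution ÷ (EBIT − I) = £21,353,266.40 ÷ £5,783,566.40 = 3.6921.

3.69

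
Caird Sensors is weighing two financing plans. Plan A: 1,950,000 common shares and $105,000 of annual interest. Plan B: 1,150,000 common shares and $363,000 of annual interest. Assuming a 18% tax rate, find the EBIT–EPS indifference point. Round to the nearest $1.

$733,875

At indifference, (EBIT − 105,000)(1 − t)/1,950,000 = (EBIT − 363,000)(1 − t)/1,150,000.
The (1 − t) factor cancels: (EBIT − 105,000) × 1,150,000 = (EBIT − 363,000) × 1,950,000.
EBIT × (1,950,000 − 1,150,000) = 363,000 × 1,950,000 − 105,000 × 1,150,000 = 587,100,000,000, so EBIT = 587,100,000,000 ÷ 800,000 = 733,875.00.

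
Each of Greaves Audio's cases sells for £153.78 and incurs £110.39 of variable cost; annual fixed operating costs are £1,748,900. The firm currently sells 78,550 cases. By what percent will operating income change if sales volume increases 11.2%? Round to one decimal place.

At 78,550 units, contribution = 78,550 × £43.39 = £3,408,284.50.
Operating income = contribution − fixed costs = £3,408,284.50 − £1,748,900 = £1,659,384.50.
Degree of operating leverage = £3,408,284.50 / £1,659,384.50 = 2.0539.
So EBIT moves 2.0539 × (+11.2%) = +23.0%.

+23.0%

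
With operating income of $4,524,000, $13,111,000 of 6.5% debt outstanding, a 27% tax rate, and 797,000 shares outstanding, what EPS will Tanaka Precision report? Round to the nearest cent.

$3.36

Pre-tax income = $4,524,000 − $852,215.00 = $3,671,785.00.
After tax at 27%: net income = $3,671,785.00 × 0.73 = $2,680,403.05.
EPS = $2,680,403.05 ÷ 797,000 = $3.36.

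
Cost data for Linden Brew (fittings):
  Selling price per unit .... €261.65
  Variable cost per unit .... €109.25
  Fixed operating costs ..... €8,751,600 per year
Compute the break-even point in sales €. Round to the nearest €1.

Contribution margin per unit = €261.65 − €109.25 = €152.40, a CM ratio of €152.40 ÷ €261.65 = 0.5825.
Break-even revenue = fixed costs × price ÷ CM = €8,751,600 × €261.65 ÷ €152.40 = €15,025,303.

€15,025,303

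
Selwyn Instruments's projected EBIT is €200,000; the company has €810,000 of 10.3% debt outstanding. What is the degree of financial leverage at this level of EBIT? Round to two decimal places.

1.72

Interest = €83,430.00.
DFL = EBIT ÷ (EBIT − I) = €200,000 ÷ (€200,000 − €83,430.00) = €200,000 ÷ €116,570.00 = 1.7157.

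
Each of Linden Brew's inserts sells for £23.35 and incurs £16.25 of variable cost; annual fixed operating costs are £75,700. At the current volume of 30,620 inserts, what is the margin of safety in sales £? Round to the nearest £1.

Unit CM = price − variable cost = £23.35 − £16.25 = £7.10. Break-even units = £75,700 ÷ £7.10 = 10,661.97; break-even revenue = 10,661.97 × £23.35 = £248,957.04.
Actual sales revenue = 30,620 × £23.35 = £714,977.00.
Margin of safety = £714,977.00 − £248,957.04 = £466,020.

£466,020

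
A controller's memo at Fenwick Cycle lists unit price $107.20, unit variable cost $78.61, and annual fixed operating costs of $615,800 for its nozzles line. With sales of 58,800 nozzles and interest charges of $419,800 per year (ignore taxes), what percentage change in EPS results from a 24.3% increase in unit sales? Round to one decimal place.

+63.3%

Total contribution margin = 58,800 × $28.59 = $1,681,092.00.
EBIT = $1,681,092.00 − $615,800 = $1,065,292.00.
Interest = $419,800.00, so EBIT − I = $645,492.00.
DCL = total CM / (EBIT − I) = $1,681,092.00 / $645,492.00 = 2.6044.
EPS therefore changes by 2.6044 × (+24.3%) = +63.3%.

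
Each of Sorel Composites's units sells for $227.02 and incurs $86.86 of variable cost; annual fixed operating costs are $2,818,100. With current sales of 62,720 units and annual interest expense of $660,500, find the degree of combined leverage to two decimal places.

1.65

Contribution at this volume is 62,720 × $140.16 = $8,790,835.20.
Operating income = contribution − fixed costs = $8,790,835.20 − $2,818,100 = $5,972,735.20. Interest = $660,500.00.
DOL = $8,790,835.20 ÷ $5,972,735.20 = 1.4718; DFL = $5,972,735.20 ÷ $5,312,235.20 = 1.1243.
DCL = DOL × DFL = 1.4718 × 1.1243 = 1.6547.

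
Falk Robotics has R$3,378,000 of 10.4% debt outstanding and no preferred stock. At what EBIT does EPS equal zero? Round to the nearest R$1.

R$351,312

Annual interest = 10.4% × R$3,378,000 = R$351,312.00.
With no preferred dividends, EPS = 0 when EBIT exactly covers interest, so the financial break-even EBIT is R$351,312.00.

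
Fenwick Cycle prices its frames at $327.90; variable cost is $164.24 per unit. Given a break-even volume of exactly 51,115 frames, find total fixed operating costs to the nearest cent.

$8,365,480.90

Contribution margin per unit = $327.90 − $164.24 = $163.66.
Fixed costs = break-even units × CM = 51,115 × $163.66 = $8,365,480.90.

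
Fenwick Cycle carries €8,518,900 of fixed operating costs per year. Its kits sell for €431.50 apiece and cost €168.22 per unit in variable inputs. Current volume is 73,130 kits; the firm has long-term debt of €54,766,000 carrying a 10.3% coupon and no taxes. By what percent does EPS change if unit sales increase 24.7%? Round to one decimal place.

At 73,130 units, contribution = 73,130 × €263.28 = €19,253,666.40.
Operating income = contribution − fixed costs = €19,253,666.40 − €8,518,900 = €10,734,766.40.
Interest = €5,640,898.00, so EBIT − I = €5,093,868.40.
DCL = total CM / (EBIT − I) = €19,253,666.40 / €5,093,868.40 = 3.7798.
EPS therefore changes by 3.7798 × (+24.7%) = +93.4%.

+93.4%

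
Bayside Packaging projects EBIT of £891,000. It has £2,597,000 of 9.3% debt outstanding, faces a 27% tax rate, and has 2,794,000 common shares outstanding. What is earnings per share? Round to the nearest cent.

£0.17

Pre-tax income = £891,000 − £241,521.00 = £649,479.00.
After tax at 27%: net income = £649,479.00 × 0.73 = £474,119.67.
EPS = £474,119.67 ÷ 2,794,000 = £0.17.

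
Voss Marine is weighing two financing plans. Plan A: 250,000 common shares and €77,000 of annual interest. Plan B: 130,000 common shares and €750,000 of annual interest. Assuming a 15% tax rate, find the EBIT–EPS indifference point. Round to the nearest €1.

€1,479,083

Set EPS_A = EPS_B: (EBIT − €77,000)(1 − 0.15) ÷ 250,000 = (EBIT − €750,000)(1 − 0.15) ÷ 130,000.
The (1 − t) factor cancels: (EBIT − 77,000) × 130,000 = (EBIT − 750,000) × 250,000.
Solving, EBIT = (750,000·250,000 − 77,000·130,000) / (250,000 − 130,000) = 177,490,000,000 / 120,000 = 1,479,083.33.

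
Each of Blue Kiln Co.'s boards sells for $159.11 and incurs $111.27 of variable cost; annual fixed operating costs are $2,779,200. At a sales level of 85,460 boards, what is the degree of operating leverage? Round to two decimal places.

3.12

Contribution at this volume is 85,460 × $47.84 = $4,088,406.40.
Subtracting fixed costs: EBIT = $4,088,406.40 − $2,779,200 = $1,309,206.40.
DOL = contribution ÷ EBIT = $4,088,406.40 ÷ $1,309,206.40 = 3.1228.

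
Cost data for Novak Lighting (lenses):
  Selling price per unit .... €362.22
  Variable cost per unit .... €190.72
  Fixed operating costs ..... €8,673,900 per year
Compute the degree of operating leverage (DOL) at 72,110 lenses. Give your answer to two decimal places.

Contribution at this volume is 72,110 × €171.50 = €12,366,865.00.
Operating income = contribution − fixed costs = €12,366,865.00 − €8,673,900 = €3,692,965.00.
DOL = contribution ÷ EBIT = €12,366,865.00 ÷ €3,692,965.00 = 3.3488.

3.35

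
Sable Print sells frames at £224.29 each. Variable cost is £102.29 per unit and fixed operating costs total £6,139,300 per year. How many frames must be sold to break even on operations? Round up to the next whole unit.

50,323 frames

Contribution margin per unit = £224.29 − £102.29 = £122.00.
Units to break even: £6,139,300 ÷ £122.00 = 50,322.13, rounded up to 50,323.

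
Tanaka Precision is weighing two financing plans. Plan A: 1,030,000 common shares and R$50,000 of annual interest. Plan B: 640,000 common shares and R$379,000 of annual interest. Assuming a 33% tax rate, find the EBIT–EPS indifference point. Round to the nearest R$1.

Set EPS_A = EPS_B: (EBIT − R$50,000)(1 − 0.33) ÷ 1,030,000 = (EBIT − R$379,000)(1 − 0.33) ÷ 640,000.
The (1 − t) factor cancels: (EBIT − 50,000) × 640,000 = (EBIT − 379,000) × 1,030,000.
Solving, EBIT = (379,000·1,030,000 − 50,000·640,000) / (1,030,000 − 640,000) = 358,370,000,000 / 390,000 = 918,897.44.

R$918,897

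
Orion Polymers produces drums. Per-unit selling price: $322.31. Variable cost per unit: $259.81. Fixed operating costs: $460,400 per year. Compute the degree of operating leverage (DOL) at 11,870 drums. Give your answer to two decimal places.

Contribution at this volume is 11,870 × $62.50 = $741,875.00.
EBIT = $741,875.00 − $460,400 = $281,475.00.
So DOL = total CM / EBIT = $741,875.00 / $281,475.00 = 2.6357.

2.64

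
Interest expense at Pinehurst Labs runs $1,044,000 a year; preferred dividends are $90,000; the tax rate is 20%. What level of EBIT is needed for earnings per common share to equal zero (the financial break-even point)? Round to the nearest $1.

Grossing the preferred dividend up to pre-tax terms: $90,000 / (1 − 0.20) = $112,500.00.
Financial break-even EBIT = interest + D_p ÷ (1 − t) = $1,044,000 + $112,500.00 = $1,156,500.00.

$1,156,500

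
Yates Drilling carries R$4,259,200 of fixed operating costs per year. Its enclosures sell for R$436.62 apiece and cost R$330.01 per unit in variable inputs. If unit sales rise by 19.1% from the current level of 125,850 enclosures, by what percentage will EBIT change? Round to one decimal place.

+28.0%

At 125,850 units, contribution = 125,850 × R$106.61 = R$13,416,868.50.
Subtracting fixed costs: EBIT = R$13,416,868.50 − R$4,259,200 = R$9,157,668.50.
DOL = contribution ÷ EBIT = R$13,416,868.50 ÷ R$9,157,668.50 = 1.4651.
Operating income changes by 1.4651 × +19.1% = +28.0%.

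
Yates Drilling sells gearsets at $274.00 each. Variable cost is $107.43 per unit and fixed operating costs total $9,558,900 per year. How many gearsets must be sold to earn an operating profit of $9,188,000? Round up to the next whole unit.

112,547 gearsets

Contribution margin per unit = $274.00 − $107.43 = $166.57.
Required volume = (fixed costs + target profit) ÷ CM = ($9,558,900 + $9,188,000) ÷ $166.57 = 112,546.68, so 112,547 gearsets.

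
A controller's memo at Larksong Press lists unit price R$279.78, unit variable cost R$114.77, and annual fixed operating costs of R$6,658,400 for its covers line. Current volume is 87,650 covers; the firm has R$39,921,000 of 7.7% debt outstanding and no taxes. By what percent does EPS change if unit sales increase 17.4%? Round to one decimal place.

At 87,650 units, contribution = 87,650 × R$165.01 = R$14,463,126.50.
Subtracting fixed costs: EBIT = R$14,463,126.50 − R$6,658,400 = R$7,804,726.50.
After interest of R$3,073,917.00, pre-tax earnings = R$4,730,809.50.
Degree of combined leverage = contribution ÷ (EBIT − I) = R$14,463,126.50 ÷ R$4,730,809.50 = 3.0572.
EPS therefore changes by 3.0572 × (+17.4%) = +53.2%.

+53.2%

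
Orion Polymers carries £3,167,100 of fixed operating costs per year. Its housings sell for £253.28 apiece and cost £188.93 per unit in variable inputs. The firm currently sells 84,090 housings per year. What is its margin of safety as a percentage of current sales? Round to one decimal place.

41.5%

Unit CM = price − variable cost = £253.28 − £188.93 = £64.35. Break-even units = £3,167,100 ÷ £64.35 = 49,216.78; break-even revenue = 49,216.78 × £253.28 = £12,465,626.85.
Actual sales revenue = 84,090 × £253.28 = £21,298,315.20.
Margin of safety = (£21,298,315.20 − £12,465,626.85) ÷ £21,298,315.20 = 41.5%.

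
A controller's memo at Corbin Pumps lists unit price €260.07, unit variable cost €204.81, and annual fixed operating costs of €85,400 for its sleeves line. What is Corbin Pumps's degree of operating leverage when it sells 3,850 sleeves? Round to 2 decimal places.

Contribution at this volume is 3,850 × €55.26 = €212,751.00.
EBIT = €212,751.00 − €85,400 = €127,351.00.
So DOL = total CM / EBIT = €212,751.00 / €127,351.00 = 1.6706.

1.67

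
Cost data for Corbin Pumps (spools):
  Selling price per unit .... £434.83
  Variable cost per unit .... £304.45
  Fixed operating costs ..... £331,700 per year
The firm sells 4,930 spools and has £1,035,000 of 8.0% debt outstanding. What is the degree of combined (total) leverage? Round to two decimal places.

2.82

Contribution at this volume is 4,930 × £130.38 = £642,773.40.
EBIT = £642,773.40 − £331,700 = £311,073.40. Interest = £82,800.00, so EBIT − I = £228,273.40.
Degree of total leverage = total CM / (EBIT − interest) = £642,773.40 / £228,273.40 = 2.8158.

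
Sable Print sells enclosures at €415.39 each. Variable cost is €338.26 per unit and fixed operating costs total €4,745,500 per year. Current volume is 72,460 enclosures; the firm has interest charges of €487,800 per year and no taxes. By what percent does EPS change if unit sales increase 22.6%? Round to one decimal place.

+355.3%

Contribution at this volume is 72,460 × €77.13 = €5,588,839.80.
Operating income = contribution − fixed costs = €5,588,839.80 − €4,745,500 = €843,339.80.
After interest of €487,800.00, pre-tax earnings = €355,539.80.
DCL = total CM / (EBIT − I) = €5,588,839.80 / €355,539.80 = 15.7193.
EPS therefore changes by 15.7193 × (+22.6%) = +355.3%.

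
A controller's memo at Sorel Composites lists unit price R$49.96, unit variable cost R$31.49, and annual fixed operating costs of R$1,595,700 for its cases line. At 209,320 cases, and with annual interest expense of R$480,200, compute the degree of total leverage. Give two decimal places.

Total contribution margin = 209,320 × R$18.47 = R$3,866,140.40.
EBIT = R$3,866,140.40 − R$1,595,700 = R$2,270,440.40. Interest = R$480,200.00, so EBIT − I = R$1,790,240.40.
DCL = contribution ÷ (EBIT − I) = R$3,866,140.40 ÷ R$1,790,240.40 = 2.1596.

2.16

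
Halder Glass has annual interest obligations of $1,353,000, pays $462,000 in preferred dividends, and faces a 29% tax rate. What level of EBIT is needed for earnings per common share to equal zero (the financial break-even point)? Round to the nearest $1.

$2,003,704

Preferred dividends are paid after tax, so their pre-tax equivalent is $462,000 ÷ (1 − 0.29) = $650,704.23.
Financial break-even EBIT = interest + D_p ÷ (1 − t) = $1,353,000 + $650,704.23 = $2,003,704.23.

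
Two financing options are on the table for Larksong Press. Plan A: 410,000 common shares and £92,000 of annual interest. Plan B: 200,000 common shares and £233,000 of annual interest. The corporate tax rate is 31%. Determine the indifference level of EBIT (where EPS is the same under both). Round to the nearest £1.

At indifference, (EBIT − 92,000)(1 − t)/410,000 = (EBIT − 233,000)(1 − t)/200,000.
The (1 − t) factor cancels: (EBIT − 92,000) × 200,000 = (EBIT − 233,000) × 410,000.
Solving, EBIT = (233,000·410,000 − 92,000·200,000) / (410,000 − 200,000) = 77,130,000,000 / 210,000 = 367,285.71.

£367,286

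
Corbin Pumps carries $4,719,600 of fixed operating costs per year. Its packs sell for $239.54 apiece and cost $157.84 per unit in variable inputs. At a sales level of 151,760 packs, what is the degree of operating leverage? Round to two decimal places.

Contribution at this volume is 151,760 × $81.70 = $12,398,792.00.
Operating income = contribution − fixed costs = $12,398,792.00 − $4,719,600 = $7,679,192.00.
DOL = contribution ÷ EBIT = $12,398,792.00 ÷ $7,679,192.00 = 1.6146.

1.61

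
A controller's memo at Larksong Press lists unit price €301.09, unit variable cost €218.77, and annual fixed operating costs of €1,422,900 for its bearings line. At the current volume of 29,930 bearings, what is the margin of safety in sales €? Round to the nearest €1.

€3,807,287

Contribution margin per unit = €301.09 − €218.77 = €82.32. Break-even units = €1,422,900 ÷ €82.32 = 17,284.99; break-even revenue = 17,284.99 × €301.09 = €5,204,336.26.
Current sales = 29,930 × €301.09 = €9,011,623.70.
Margin of safety = €9,011,623.70 − €5,204,336.26 = €3,807,287.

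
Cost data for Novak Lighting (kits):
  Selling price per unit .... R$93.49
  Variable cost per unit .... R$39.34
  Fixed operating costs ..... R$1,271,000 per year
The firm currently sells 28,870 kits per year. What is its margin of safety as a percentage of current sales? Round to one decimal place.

18.7%

Each unit contributes R$93.49 − R$39.34 = R$54.15. Break-even units = R$1,271,000 ÷ R$54.15 = 23,471.84; break-even revenue = 23,471.84 × R$93.49 = R$2,194,382.09.
Actual sales revenue = 28,870 × R$93.49 = R$2,699,056.30.
Margin of safety = (R$2,699,056.30 − R$2,194,382.09) ÷ R$2,699,056.30 = 18.7%.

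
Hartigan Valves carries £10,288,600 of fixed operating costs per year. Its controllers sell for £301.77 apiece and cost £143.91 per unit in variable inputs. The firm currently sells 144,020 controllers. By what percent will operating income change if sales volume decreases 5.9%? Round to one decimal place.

At 144,020 units, contribution = 144,020 × £157.86 = £22,734,997.20.
EBIT = £22,734,997.20 − £10,288,600 = £12,446,397.20.
So DOL = total CM / EBIT = £22,734,997.20 / £12,446,397.20 = 1.8266.
Operating income changes by 1.8266 × -5.9% = -10.8%.

-10.8%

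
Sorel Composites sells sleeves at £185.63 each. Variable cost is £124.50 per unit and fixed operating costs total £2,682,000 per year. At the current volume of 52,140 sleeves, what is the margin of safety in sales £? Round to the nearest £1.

Unit CM = price − variable cost = £185.63 − £124.50 = £61.13. Break-even units = £2,682,000 ÷ £61.13 = 43,873.71; break-even revenue = 43,873.71 × £185.63 = £8,144,277.11.
Actual sales revenue = 52,140 × £185.63 = £9,678,748.20.
Margin of safety = £9,678,748.20 − £8,144,277.11 = £1,534,471.

£1,534,471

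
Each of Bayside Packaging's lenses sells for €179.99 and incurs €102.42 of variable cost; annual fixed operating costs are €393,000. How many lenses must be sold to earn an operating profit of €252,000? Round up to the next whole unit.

Each unit contributes €179.99 − €102.42 = €77.57.
Need Q such that Q × €77.57 − €393,000 = €252,000, i.e. Q = €645,000 / €77.57 = 8,315.07 → 8,316.

8,316 lenses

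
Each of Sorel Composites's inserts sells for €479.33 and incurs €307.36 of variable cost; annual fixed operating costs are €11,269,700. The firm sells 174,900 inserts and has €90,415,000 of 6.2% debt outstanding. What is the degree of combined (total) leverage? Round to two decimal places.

At 174,900 units, contribution = 174,900 × €171.97 = €30,077,553.00.
EBIT = €30,077,553.00 − €11,269,700 = €18,807,853.00. Interest = €5,605,730.00.
DOL = €30,077,553.00 ÷ €18,807,853.00 = 1.5992; DFL = €18,807,853.00 ÷ €13,202,123.00 = 1.4246.
DCL = DOL × DFL = 1.5992 × 1.4246 = 2.2782.

2.28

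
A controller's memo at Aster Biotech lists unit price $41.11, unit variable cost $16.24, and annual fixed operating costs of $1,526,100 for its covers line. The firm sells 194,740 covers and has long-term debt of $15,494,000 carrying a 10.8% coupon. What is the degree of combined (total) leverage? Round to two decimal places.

Contribution at this volume is 194,740 × $24.87 = $4,843,183.80.
EBIT = $4,843,183.80 − $1,526,100 = $3,317,083.80. Interest = $1,673,352.00.
DOL = $4,843,183.80 ÷ $3,317,083.80 = 1.4601; DFL = $3,317,083.80 ÷ $1,643,731.80 = 2.0180.
DCL = DOL × DFL = 1.4601 × 2.0180 = 2.9465.

2.95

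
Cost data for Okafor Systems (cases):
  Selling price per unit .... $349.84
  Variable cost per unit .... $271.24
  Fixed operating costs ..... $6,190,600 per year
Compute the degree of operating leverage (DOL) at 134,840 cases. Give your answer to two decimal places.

Total contribution margin = 134,840 × $78.60 = $10,598,424.00.
EBIT = $10,598,424.00 − $6,190,600 = $4,407,824.00.
So DOL = total CM / EBIT = $10,598,424.00 / $4,407,824.00 = 2.4045.

2.40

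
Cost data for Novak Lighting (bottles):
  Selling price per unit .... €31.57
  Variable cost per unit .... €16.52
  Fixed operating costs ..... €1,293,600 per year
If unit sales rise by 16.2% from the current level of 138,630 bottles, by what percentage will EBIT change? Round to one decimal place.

Contribution at this volume is 138,630 × €15.05 = €2,086,381.50.
EBIT = €2,086,381.50 − €1,293,600 = €792,781.50.
DOL = contribution ÷ EBIT = €2,086,381.50 ÷ €792,781.50 = 2.6317.
So EBIT moves 2.6317 × (+16.2%) = +42.6%.

+42.6%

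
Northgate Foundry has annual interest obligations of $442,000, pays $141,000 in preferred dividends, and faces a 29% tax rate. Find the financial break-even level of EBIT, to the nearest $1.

Preferred dividends are paid after tax, so their pre-tax equivalent is $141,000 ÷ (1 − 0.29) = $198,591.55.
Financial break-even EBIT = interest + D_p ÷ (1 − t) = $442,000 + $198,591.55 = $640,591.55.

$640,592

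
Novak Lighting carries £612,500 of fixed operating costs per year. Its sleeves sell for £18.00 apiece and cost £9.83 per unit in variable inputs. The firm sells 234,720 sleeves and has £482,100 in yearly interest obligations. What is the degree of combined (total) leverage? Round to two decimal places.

2.33

Total contribution margin = 234,720 × £8.17 = £1,917,662.40.
EBIT = £1,917,662.40 − £612,500 = £1,305,162.40. Interest = £482,100.00.
DOL = £1,917,662.40 ÷ £1,305,162.40 = 1.4693; DFL = £1,305,162.40 ÷ £823,062.40 = 1.5857.
Combined leverage = 1.4693 × 1.5857 = 2.3299.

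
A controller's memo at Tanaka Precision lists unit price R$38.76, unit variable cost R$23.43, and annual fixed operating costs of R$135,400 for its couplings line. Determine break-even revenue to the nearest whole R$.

R$342,342

Contribution margin per unit = R$38.76 − R$23.43 = R$15.33, a CM ratio of R$15.33 ÷ R$38.76 = 0.3955.
Break-even revenue = fixed costs × price ÷ CM = R$135,400 × R$38.76 ÷ R$15.33 = R$342,342.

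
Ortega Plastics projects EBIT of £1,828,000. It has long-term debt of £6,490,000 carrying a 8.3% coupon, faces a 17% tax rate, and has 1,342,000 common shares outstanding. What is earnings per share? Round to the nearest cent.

Pre-tax income = £1,828,000 − £538,670.00 = £1,289,330.00.
After tax at 17%: net income = £1,289,330.00 × 0.83 = £1,070,143.90.
EPS = £1,070,143.90 ÷ 1,342,000 = £0.80.

£0.80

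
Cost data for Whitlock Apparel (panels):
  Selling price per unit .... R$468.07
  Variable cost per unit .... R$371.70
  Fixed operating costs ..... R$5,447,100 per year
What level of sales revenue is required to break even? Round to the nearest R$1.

R$26,456,616

CM per unit = R$468.07 − R$371.70 = R$96.37; CM ratio = R$96.37 / R$468.07 = 0.2059.
Break-even sales = FC ÷ CM ratio = R$5,447,100 × R$468.07 / R$96.37 = R$26,456,616.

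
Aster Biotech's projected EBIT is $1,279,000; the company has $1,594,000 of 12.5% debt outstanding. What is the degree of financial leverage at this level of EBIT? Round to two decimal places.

Annual interest charges come to $199,250.00.
DFL = EBIT ÷ (EBIT − I) = $1,279,000 ÷ ($1,279,000 − $199,250.00) = $1,279,000 ÷ $1,079,750.00 = 1.1845.

1.18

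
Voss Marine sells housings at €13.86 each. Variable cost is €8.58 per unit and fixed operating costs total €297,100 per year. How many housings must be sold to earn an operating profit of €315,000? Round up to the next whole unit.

115,929 housings

Contribution margin per unit = €13.86 − €8.58 = €5.28.
Required volume = (fixed costs + target profit) ÷ CM = (€297,100 + €315,000) ÷ €5.28 = 115,928.03, so 115,929 housings.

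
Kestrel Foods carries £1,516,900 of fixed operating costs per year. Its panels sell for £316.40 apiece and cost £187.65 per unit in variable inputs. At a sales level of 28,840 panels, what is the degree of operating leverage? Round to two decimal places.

1.69

At 28,840 units, contribution = 28,840 × £128.75 = £3,713,150.00.
Operating income = contribution − fixed costs = £3,713,150.00 − £1,516,900 = £2,196,250.00.
Degree of operating leverage = £3,713,150.00 / £2,196,250.00 = 1.6907.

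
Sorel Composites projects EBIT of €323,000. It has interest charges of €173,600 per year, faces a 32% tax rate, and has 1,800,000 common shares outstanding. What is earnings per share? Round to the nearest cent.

€0.06

Pre-tax income = €323,000 − €173,600.00 = €149,400.00.
After tax at 32%: net income = €149,400.00 × 0.68 = €101,592.00.
EPS = €101,592.00 ÷ 1,800,000 = €0.06.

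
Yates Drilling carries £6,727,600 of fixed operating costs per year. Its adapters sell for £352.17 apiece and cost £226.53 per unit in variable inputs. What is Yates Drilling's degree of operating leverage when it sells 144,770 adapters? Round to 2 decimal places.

1.59

At 144,770 units, contribution = 144,770 × £125.64 = £18,188,902.80.
Subtracting fixed costs: EBIT = £18,188,902.80 − £6,727,600 = £11,461,302.80.
So DOL = total CM / EBIT = £18,188,902.80 / £11,461,302.80 = 1.5870.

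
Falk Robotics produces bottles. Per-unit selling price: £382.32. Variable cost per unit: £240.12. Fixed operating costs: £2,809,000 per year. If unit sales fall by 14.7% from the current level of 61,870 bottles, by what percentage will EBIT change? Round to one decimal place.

-21.6%

At 61,870 units, contribution = 61,870 × £142.20 = £8,797,914.00.
Subtracting fixed costs: EBIT = £8,797,914.00 − £2,809,000 = £5,988,914.00.
DOL = contribution ÷ EBIT = £8,797,914.00 ÷ £5,988,914.00 = 1.4690.
Operating income changes by 1.4690 × -14.7% = -21.6%.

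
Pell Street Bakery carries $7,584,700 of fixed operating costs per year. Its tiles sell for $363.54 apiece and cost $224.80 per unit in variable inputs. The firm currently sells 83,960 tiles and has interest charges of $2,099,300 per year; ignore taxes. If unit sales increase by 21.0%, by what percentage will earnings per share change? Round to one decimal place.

At 83,960 units, contribution = 83,960 × $138.74 = $11,648,610.40.
Operating income = contribution − fixed costs = $11,648,610.40 − $7,584,700 = $4,063,910.40.
After interest of $2,099,300.00, pre-tax earnings = $1,964,610.40.
Degree of combined leverage = contribution ÷ (EBIT − I) = $11,648,610.40 ÷ $1,964,610.40 = 5.9292.
EPS therefore changes by 5.9292 × (+21.0%) = +124.5%.

+124.5%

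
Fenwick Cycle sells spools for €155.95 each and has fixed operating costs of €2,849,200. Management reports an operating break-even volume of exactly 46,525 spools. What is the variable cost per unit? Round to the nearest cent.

Contribution per unit must be FC / Q = €2,849,200 / 46,525 = €61.2402.
Hence VC = price − CM = €155.95 − €61.2402 = €94.71.

€94.71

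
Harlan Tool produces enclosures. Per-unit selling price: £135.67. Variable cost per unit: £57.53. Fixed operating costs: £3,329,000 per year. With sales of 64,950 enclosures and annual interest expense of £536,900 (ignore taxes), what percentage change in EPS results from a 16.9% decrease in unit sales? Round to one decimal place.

At 64,950 units, contribution = 64,950 × £78.14 = £5,075,193.00.
Operating income = contribution − fixed costs = £5,075,193.00 − £3,329,000 = £1,746,193.00.
Interest = £536,900.00, so EBIT − I = £1,209,293.00.
Degree of combined leverage = contribution ÷ (EBIT − I) = £5,075,193.00 ÷ £1,209,293.00 = 4.1968.
%ΔEPS = DCL × %ΔSales = 4.1968 × -16.9% = -70.9%.

-70.9%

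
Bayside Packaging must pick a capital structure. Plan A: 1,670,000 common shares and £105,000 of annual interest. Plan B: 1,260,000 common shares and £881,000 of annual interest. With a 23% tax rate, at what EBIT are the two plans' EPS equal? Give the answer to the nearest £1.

£3,265,780

At indifference, (EBIT − 105,000)(1 − t)/1,670,000 = (EBIT − 881,000)(1 − t)/1,260,000.
Cancelling (1 − t) and cross-multiplying: 1,260,000·(EBIT − 105,000) = 1,670,000·(EBIT − 881,000).
Solving, EBIT = (881,000·1,670,000 − 105,000·1,260,000) / (1,670,000 − 1,260,000) = 1,338,970,000,000 / 410,000 = 3,265,780.49.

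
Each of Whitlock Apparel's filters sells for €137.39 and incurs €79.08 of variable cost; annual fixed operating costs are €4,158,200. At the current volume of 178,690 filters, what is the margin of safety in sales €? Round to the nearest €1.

€14,752,670

Contribution margin per unit = €137.39 − €79.08 = €58.31. Break-even units = €4,158,200 ÷ €58.31 = 71,311.95; break-even revenue = 71,311.95 × €137.39 = €9,797,549.27.
Actual sales revenue = 178,690 × €137.39 = €24,550,219.10.
Margin of safety = €24,550,219.10 − €9,797,549.27 = €14,752,670.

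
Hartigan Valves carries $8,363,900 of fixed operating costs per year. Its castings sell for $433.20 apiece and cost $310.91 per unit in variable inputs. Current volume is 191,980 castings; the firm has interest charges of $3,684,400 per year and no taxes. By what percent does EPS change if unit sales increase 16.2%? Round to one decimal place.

Total contribution margin = 191,980 × $122.29 = $23,477,234.20.
Subtracting fixed costs: EBIT = $23,477,234.20 − $8,363,900 = $15,113,334.20.
After interest of $3,684,400.00, pre-tax earnings = $11,428,934.20.
Degree of combined leverage = contribution ÷ (EBIT − I) = $23,477,234.20 ÷ $11,428,934.20 = 2.0542.
EPS therefore changes by 2.0542 × (+16.2%) = +33.3%.

+33.3%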